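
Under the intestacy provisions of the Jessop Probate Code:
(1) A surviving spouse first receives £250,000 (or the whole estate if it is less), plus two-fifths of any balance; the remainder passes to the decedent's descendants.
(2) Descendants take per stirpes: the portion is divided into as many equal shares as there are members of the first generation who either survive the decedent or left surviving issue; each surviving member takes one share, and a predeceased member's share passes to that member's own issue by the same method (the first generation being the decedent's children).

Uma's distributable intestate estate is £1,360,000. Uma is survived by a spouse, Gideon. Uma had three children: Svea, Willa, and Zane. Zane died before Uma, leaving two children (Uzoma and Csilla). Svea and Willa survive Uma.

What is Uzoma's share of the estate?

Uzoma receives £111,000.

Gideon first takes £250,000, leaving a balance of £1,110,000. Gideon then takes two-fifths of the balance (£444,000), for a total of £694,000. The remaining £666,000 passes to the descendants.
The descendants' portion (£666,000) is divided into 3 shares of £222,000: Svea and Willa each take £222,000; Zane's £222,000 share passes to Zane's issue.
Zane's share (£222,000) is divided into 2 shares of £111,000: Uzoma and Csilla each take £111,000.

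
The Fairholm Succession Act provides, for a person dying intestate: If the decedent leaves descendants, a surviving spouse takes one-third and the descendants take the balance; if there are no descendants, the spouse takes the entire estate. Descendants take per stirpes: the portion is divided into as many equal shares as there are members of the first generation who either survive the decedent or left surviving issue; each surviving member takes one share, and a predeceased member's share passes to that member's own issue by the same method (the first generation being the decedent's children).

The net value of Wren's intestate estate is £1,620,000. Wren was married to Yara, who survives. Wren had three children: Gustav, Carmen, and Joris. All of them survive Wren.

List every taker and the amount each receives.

Yara: £540,000; Gustav: £360,000; Carmen: £360,000; Joris: £360,000

Yara takes one-third of £1,620,000 = £540,000. The remaining £1,080,000 passes to the descendants.
The descendants' portion (£1,080,000) is divided into 3 shares of £360,000: Gustav, Carmen, and Joris each take £360,000.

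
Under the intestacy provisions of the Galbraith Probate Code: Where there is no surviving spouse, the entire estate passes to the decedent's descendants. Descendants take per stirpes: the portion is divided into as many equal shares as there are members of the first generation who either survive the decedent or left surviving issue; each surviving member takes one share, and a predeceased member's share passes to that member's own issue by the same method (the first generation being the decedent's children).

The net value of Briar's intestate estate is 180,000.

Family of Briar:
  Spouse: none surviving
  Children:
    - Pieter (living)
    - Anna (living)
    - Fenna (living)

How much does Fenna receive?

Fenna receives 60,000.

The entire 180,000 passes to the descendants.
That amount (180,000) is divided into 3 shares of 60,000: Pieter, Anna, and Fenna each take 60,000.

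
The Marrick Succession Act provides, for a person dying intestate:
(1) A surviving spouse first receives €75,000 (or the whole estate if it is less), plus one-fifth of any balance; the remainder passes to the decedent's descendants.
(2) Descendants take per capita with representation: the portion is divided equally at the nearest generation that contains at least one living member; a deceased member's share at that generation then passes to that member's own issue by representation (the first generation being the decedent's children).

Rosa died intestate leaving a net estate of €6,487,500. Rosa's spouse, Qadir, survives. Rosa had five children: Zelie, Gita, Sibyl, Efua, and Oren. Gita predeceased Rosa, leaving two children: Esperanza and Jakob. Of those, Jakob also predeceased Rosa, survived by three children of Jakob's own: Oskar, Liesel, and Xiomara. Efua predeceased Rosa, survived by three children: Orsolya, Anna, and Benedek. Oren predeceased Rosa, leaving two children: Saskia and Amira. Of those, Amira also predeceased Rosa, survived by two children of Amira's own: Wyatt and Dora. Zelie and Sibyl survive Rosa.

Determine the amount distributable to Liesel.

Liesel receives €171,000.

Qadir first takes €75,000, leaving a balance of €6,412,500. Qadir then takes one-fifth of the balance (€1,282,500), for a total of €1,357,500. The remaining €5,130,000 passes to the descendants.
The descendants' portion (€5,130,000) is divided into 5 shares of €1,026,000: Zelie and Sibyl each take €1,026,000; Gita's €1,026,000 share passes to Gita's issue; Efua's €1,026,000 share passes to Efua's issue; Oren's €1,026,000 share passes to Oren's issue.
Gita's share (€1,026,000) is divided into 2 shares of €513,000: Esperanza takes €513,000; Jakob's €513,000 share passes to Jakob's issue.
Jakob's share (€513,000) is divided into 3 shares of €171,000: Oskar, Liesel, and Xiomara each take €171,000.
Efua's share (€1,026,000) is divided into 3 shares of €342,000: Orsolya, Anna, and Benedek each take €342,000.
Oren's share (€1,026,000) is divided into 2 shares of €513,000: Saskia takes €513,000; Amira's €513,000 share passes to Amira's issue.
Amira's share (€513,000) is divided into 2 shares of €256,500: Wyatt and Dora each take €256,500.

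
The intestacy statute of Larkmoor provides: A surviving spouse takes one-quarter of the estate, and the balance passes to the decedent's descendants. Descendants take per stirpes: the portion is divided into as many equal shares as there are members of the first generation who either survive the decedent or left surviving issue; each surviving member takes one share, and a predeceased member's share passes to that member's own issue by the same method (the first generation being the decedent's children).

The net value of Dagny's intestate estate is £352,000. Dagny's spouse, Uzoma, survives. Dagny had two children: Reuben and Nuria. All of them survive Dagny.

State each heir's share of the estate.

Uzoma takes one-quarter of £352,000 = £88,000. The remaining £264,000 passes to the descendants.
The descendants' portion (£264,000) is divided into 2 shares of £132,000: Reuben and Nuria each take £132,000.

Uzoma: £88,000; Reuben: £132,000; Nuria: £132,000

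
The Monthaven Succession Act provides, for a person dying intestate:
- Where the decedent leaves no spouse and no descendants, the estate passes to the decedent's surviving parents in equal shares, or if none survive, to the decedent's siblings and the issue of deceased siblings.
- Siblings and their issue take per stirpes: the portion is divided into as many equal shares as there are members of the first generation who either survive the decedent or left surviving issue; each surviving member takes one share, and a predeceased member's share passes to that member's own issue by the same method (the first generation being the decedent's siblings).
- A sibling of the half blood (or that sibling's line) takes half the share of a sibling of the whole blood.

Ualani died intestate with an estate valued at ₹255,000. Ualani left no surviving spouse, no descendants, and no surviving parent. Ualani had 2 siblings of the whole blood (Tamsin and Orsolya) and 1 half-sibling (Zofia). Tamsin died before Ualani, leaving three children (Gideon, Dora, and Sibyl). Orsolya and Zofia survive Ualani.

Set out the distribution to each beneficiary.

Gideon: ₹34,000; Dora: ₹34,000; Sibyl: ₹34,000; Orsolya: ₹102,000; Zofia: ₹51,000

The entire ₹255,000 passes to the siblings and their issue.
Counting each half-blood sibling's line as half a unit, there are 5/2 units in ₹255,000, so one unit is ₹102,000. Whole-blood lines (Tamsin and Orsolya) take ₹102,000 each; half-blood lines (Zofia) take ₹51,000 each.
Tamsin's share (₹102,000) is divided into 3 shares of ₹34,000: Gideon, Dora, and Sibyl each take ₹34,000.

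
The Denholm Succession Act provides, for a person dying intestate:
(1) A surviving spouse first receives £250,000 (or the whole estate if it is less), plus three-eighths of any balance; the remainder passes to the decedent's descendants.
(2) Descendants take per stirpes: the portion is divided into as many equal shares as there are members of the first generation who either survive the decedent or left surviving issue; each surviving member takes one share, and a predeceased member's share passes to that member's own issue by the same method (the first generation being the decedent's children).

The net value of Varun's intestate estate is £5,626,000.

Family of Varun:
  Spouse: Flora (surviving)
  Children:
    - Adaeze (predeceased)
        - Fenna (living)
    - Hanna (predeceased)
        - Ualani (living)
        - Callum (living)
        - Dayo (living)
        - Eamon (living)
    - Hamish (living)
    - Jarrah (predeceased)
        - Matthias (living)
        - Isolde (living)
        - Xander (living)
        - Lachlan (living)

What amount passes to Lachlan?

Lachlan receives £210,000.

Flora first takes £250,000, leaving a balance of £5,376,000. Flora then takes three-eighths of the balance (£2,016,000), for a total of £2,266,000. The remaining £3,360,000 passes to the descendants.
The descendants' portion (£3,360,000) is divided into 4 shares of £840,000: Hamish takes £840,000; Adaeze's £840,000 share passes to Adaeze's issue; Hanna's £840,000 share passes to Hanna's issue; Jarrah's £840,000 share passes to Jarrah's issue.
Adaeze's share (£840,000) passes entirely to Fenna.
Hanna's share (£840,000) is divided into 4 shares of £210,000: Ualani, Callum, Dayo, and Eamon each take £210,000.
Jarrah's share (£840,000) is divided into 4 shares of £210,000: Matthias, Isolde, Xander, and Lachlan each take £210,000.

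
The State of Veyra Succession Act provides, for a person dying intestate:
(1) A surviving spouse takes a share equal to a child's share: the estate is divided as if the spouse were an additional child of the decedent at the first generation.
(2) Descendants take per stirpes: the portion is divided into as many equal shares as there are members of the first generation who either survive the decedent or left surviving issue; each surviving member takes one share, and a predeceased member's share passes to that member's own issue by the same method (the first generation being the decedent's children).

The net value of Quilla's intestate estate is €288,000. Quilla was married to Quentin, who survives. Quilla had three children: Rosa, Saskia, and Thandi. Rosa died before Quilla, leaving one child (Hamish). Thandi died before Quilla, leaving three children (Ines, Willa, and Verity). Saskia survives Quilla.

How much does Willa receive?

Willa receives €24,000.

The spouse counts as an additional share at the children's level, so there are 4 primary shares of €72,000. Quentin takes one such share (€72,000).
The children's combined portion (€216,000) is divided into 3 shares of €72,000: Saskia takes €72,000; Rosa's €72,000 share passes to Rosa's issue; Thandi's €72,000 share passes to Thandi's issue.
Rosa's share (€72,000) passes entirely to Hamish.
Thandi's share (€72,000) is divided into 3 shares of €24,000: Ines, Willa, and Verity each take €24,000.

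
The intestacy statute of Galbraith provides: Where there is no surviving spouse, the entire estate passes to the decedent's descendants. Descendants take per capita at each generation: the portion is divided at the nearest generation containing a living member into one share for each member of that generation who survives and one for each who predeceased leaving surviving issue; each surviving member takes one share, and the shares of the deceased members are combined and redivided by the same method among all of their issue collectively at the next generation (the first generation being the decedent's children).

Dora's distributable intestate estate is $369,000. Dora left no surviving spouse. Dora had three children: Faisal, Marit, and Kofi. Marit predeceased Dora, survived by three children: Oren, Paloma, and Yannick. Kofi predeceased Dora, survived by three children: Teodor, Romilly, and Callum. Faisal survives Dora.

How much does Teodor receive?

Teodor receives $41,000.

The entire $369,000 passes to the descendants.
That amount ($369,000) is divided at the children's generation into 3 shares of $123,000. Faisal takes $123,000. The 2 shares of the deceased (Marit and Kofi) are combined into a pool of $246,000.
That pool ($246,000) is divided at the grandchildren's generation equally among Oren, Paloma, Yannick, Teodor, Romilly, and Callum: $41,000 each.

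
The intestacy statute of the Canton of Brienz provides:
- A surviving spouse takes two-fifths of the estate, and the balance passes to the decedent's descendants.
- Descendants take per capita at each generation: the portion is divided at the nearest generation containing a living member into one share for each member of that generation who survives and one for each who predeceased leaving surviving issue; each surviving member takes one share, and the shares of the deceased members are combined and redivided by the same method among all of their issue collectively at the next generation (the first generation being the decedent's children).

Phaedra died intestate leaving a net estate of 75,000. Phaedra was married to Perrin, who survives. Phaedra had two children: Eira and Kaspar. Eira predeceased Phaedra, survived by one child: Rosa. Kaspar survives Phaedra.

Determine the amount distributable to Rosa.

Perrin takes two-fifths of 75,000 = 30,000. The remaining 45,000 passes to the descendants.
The descendants' portion (45,000) is divided at the children's generation into 2 shares of 22,500. Kaspar takes 22,500. The remaining share for the deceased Eira (22,500) is carried to the next generation.
That pool (22,500) passes entirely to Rosa, the sole taker at the grandchildren's generation.

Rosa receives 22,500.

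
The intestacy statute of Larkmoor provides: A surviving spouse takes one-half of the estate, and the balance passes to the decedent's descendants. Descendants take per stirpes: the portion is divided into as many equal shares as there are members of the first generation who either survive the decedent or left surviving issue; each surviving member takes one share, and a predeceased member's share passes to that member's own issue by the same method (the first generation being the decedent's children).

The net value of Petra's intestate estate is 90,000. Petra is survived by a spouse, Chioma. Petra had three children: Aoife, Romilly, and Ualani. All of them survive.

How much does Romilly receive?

Romilly receives 15,000.

Chioma takes one-half of 90,000 = 45,000. The remaining 45,000 passes to the descendants.
The descendants' portion (45,000) is divided into 3 shares of 15,000: Aoife, Romilly, and Ualani each take 15,000.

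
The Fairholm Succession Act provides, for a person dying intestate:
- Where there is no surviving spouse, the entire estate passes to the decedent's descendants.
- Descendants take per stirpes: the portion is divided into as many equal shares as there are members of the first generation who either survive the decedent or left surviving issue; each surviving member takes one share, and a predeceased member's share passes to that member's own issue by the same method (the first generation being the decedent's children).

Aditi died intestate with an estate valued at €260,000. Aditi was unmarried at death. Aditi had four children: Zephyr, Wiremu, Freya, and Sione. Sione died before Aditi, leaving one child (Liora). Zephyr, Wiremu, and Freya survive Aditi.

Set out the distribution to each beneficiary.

Zephyr: €65,000; Wiremu: €65,000; Freya: €65,000; Liora: €65,000

The entire €260,000 passes to the descendants.
That amount (€260,000) is divided into 4 shares of €65,000: Zephyr, Wiremu, and Freya each take €65,000; Sione's €65,000 share passes to Sione's issue.
Sione's share (€65,000) passes entirely to Liora.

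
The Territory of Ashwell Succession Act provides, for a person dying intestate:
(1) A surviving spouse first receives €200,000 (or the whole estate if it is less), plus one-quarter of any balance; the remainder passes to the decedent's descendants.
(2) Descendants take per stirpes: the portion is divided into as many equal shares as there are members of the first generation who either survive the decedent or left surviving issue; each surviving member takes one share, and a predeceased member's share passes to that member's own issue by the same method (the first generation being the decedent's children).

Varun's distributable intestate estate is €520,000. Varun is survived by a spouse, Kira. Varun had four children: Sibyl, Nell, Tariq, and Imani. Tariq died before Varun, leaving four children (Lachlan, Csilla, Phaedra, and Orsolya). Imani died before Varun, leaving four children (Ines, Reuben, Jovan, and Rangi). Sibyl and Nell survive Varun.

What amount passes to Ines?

Ines receives €15,000.

Kira first takes €200,000, leaving a balance of €320,000. Kira then takes one-quarter of the balance (€80,000), for a total of €280,000. The remaining €240,000 passes to the descendants.
The descendants' portion (€240,000) is divided into 4 shares of €60,000: Sibyl and Nell each take €60,000; Tariq's €60,000 share passes to Tariq's issue; Imani's €60,000 share passes to Imani's issue.
Tariq's share (€60,000) is divided into 4 shares of €15,000: Lachlan, Csilla, Phaedra, and Orsolya each take €15,000.
Imani's share (€60,000) is divided into 4 shares of €15,000: Ines, Reuben, Jovan, and Rangi each take €15,000.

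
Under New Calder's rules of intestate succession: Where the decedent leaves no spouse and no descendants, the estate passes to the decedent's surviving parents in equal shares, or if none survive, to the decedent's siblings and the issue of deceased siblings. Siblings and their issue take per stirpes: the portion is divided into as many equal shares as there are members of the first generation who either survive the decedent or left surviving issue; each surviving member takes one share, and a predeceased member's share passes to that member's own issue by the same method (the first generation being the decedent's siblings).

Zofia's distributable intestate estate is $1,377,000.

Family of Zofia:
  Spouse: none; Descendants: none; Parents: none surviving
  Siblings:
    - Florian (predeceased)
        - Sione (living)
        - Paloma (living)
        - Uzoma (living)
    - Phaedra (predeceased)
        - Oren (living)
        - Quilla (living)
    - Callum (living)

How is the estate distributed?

The entire $1,377,000 passes to the siblings and their issue.
That amount ($1,377,000) is divided into 3 shares of $459,000: Callum takes $459,000; Florian's $459,000 share passes to Florian's issue; Phaedra's $459,000 share passes to Phaedra's issue.
Florian's share ($459,000) is divided into 3 shares of $153,000: Sione, Paloma, and Uzoma each take $153,000.
Phaedra's share ($459,000) is divided into 2 shares of $229,500: Oren and Quilla each take $229,500.

Sione: $153,000; Paloma: $153,000; Uzoma: $153,000; Oren: $229,500; Quilla: $229,500; Callum: $459,000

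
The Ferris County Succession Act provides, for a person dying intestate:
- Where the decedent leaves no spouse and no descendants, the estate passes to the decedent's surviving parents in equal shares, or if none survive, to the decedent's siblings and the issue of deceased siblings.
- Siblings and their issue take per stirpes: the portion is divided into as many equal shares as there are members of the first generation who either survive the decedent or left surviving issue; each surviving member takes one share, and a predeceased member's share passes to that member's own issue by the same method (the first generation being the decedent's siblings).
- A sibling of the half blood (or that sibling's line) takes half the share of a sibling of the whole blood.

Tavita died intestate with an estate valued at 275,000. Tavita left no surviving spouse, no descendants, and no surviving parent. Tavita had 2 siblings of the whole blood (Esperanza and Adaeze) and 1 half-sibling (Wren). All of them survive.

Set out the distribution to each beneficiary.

Wren: 55,000; Esperanza: 110,000; Adaeze: 110,000

The entire 275,000 passes to the siblings and their issue.
Counting each half-blood sibling's line as half a unit, there are 5/2 units in 275,000, so one unit is 110,000. Whole-blood lines (Esperanza and Adaeze) take 110,000 each; half-blood lines (Wren) take 55,000 each.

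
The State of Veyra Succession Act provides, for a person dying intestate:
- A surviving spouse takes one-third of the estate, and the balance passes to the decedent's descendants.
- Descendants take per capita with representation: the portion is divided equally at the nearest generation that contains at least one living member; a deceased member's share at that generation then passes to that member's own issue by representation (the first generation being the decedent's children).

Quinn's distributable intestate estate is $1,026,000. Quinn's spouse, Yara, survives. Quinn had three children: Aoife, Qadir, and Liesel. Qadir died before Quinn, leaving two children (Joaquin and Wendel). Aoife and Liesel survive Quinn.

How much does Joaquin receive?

Yara takes one-third of $1,026,000 = $342,000. The remaining $684,000 passes to the descendants.
The descendants' portion ($684,000) is divided into 3 shares of $228,000: Aoife and Liesel each take $228,000; Qadir's $228,000 share passes to Qadir's issue.
Qadir's share ($228,000) is divided into 2 shares of $114,000: Joaquin and Wendel each take $114,000.

Joaquin receives $114,000.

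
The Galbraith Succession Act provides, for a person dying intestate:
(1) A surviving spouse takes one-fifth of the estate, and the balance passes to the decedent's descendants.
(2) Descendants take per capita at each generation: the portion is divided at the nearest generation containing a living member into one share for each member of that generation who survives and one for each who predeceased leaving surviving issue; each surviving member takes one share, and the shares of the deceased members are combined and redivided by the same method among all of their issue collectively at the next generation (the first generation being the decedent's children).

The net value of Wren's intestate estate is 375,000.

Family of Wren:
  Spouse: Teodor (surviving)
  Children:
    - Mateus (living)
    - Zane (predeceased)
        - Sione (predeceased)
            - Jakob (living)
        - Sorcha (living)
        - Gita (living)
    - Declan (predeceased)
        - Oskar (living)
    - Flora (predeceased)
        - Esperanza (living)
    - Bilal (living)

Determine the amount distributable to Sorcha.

Teodor takes one-fifth of 375,000 = 75,000. The remaining 300,000 passes to the descendants.
The descendants' portion (300,000) is divided at the children's generation into 5 shares of 60,000. Mateus and Bilal each take 60,000. The 3 shares of the deceased (Zane, Declan, and Flora) are combined into a pool of 180,000.
That pool (180,000) is divided at the grandchildren's generation into 5 shares of 36,000. Sorcha, Gita, Oskar, and Esperanza each take 36,000. The remaining share for the deceased Sione (36,000) is carried to the next generation.
That pool (36,000) passes entirely to Jakob, the sole taker at the great-grandchildren's generation.

Sorcha receives 36,000.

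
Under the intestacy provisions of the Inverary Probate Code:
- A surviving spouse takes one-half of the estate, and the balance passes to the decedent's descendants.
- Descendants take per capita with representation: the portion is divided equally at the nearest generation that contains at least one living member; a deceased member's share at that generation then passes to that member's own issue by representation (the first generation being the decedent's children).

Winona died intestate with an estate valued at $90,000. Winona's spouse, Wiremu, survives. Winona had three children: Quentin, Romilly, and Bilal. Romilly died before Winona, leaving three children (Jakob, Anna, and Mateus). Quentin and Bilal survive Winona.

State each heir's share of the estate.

Wiremu takes one-half of $90,000 = $45,000. The remaining $45,000 passes to the descendants.
The descendants' portion ($45,000) is divided into 3 shares of $15,000: Quentin and Bilal each take $15,000; Romilly's $15,000 share passes to Romilly's issue.
Romilly's share ($15,000) is divided into 3 shares of $5,000: Jakob, Anna, and Mateus each take $5,000.

Wiremu: $45,000; Quentin: $15,000; Jakob: $5,000; Anna: $5,000; Mateus: $5,000; Bilal: $15,000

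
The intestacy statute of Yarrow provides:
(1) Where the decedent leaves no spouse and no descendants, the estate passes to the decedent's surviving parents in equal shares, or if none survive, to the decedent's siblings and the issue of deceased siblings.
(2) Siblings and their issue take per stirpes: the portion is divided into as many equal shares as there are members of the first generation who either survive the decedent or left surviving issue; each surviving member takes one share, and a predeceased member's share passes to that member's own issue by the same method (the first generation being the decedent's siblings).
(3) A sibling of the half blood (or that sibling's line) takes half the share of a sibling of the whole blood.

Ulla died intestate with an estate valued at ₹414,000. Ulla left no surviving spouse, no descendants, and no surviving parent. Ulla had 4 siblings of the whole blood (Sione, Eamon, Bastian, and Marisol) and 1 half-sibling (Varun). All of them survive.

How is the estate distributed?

The entire ₹414,000 passes to the siblings and their issue.
Counting each half-blood sibling's line as half a unit, there are 9/2 units in ₹414,000, so one unit is ₹92,000. Whole-blood lines (Sione, Eamon, Bastian, and Marisol) take ₹92,000 each; half-blood lines (Varun) take ₹46,000 each.

Sione: ₹92,000; Eamon: ₹92,000; Bastian: ₹92,000; Marisol: ₹92,000; Varun: ₹46,000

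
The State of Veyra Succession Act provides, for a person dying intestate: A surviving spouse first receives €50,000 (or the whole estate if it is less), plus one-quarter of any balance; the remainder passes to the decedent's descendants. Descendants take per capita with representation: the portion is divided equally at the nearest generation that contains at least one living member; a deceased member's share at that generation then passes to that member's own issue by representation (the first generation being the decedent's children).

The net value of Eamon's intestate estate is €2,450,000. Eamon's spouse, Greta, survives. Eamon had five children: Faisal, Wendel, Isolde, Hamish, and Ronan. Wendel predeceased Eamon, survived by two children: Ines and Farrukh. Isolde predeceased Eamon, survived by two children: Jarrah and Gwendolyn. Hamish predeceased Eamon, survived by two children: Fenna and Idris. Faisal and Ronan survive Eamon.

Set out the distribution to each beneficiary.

Greta: €650,000; Faisal: €360,000; Ines: €180,000; Farrukh: €180,000; Jarrah: €180,000; Gwendolyn: €180,000; Fenna: €180,000; Idris: €180,000; Ronan: €360,000

Greta first takes €50,000, leaving a balance of €2,400,000. Greta then takes one-quarter of the balance (€600,000), for a total of €650,000. The remaining €1,800,000 passes to the descendants.
The descendants' portion (€1,800,000) is divided into 5 shares of €360,000: Faisal and Ronan each take €360,000; Wendel's €360,000 share passes to Wendel's issue; Isolde's €360,000 share passes to Isolde's issue; Hamish's €360,000 share passes to Hamish's issue.
Wendel's share (€360,000) is divided into 2 shares of €180,000: Ines and Farrukh each take €180,000.
Isolde's share (€360,000) is divided into 2 shares of €180,000: Jarrah and Gwendolyn each take €180,000.
Hamish's share (€360,000) is divided into 2 shares of €180,000: Fenna and Idris each take €180,000.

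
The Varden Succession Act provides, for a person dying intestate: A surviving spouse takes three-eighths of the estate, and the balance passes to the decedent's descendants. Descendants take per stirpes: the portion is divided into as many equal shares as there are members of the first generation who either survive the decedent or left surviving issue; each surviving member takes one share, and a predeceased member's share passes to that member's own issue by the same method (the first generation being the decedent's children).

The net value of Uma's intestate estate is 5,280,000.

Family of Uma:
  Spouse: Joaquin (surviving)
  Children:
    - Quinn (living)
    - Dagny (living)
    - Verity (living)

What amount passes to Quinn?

Joaquin takes three-eighths of 5,280,000 = 1,980,000. The remaining 3,300,000 passes to the descendants.
The descendants' portion (3,300,000) is divided into 3 shares of 1,100,000: Quinn, Dagny, and Verity each take 1,100,000.

Quinn receives 1,100,000.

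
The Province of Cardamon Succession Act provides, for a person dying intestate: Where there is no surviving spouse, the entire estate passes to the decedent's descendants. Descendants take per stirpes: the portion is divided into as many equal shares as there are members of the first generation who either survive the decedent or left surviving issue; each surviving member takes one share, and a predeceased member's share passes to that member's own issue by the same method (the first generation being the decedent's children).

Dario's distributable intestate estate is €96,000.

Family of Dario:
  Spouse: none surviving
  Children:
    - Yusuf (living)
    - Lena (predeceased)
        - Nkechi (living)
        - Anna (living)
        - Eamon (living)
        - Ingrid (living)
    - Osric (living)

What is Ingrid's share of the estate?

The entire €96,000 passes to the descendants.
That amount (€96,000) is divided into 3 shares of €32,000: Yusuf and Osric each take €32,000; Lena's €32,000 share passes to Lena's issue.
Lena's share (€32,000) is divided into 4 shares of €8,000: Nkechi, Anna, Eamon, and Ingrid each take €8,000.

Ingrid receives €8,000.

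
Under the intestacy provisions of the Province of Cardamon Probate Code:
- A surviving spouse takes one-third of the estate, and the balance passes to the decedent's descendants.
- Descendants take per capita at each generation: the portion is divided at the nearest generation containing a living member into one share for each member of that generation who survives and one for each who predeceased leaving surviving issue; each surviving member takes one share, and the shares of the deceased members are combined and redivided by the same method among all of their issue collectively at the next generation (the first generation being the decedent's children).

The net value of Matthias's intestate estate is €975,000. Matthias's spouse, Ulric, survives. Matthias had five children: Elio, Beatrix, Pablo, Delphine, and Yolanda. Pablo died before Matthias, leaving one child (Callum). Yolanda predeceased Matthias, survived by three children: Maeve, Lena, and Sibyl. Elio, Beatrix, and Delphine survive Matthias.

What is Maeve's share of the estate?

Maeve receives €65,000.

Ulric takes one-third of €975,000 = €325,000. The remaining €650,000 passes to the descendants.
The descendants' portion (€650,000) is divided at the children's generation into 5 shares of €130,000. Elio, Beatrix, and Delphine each take €130,000. The 2 shares of the deceased (Pablo and Yolanda) are combined into a pool of €260,000.
That pool (€260,000) is divided at the grandchildren's generation equally among Callum, Maeve, Lena, and Sibyl: €65,000 each.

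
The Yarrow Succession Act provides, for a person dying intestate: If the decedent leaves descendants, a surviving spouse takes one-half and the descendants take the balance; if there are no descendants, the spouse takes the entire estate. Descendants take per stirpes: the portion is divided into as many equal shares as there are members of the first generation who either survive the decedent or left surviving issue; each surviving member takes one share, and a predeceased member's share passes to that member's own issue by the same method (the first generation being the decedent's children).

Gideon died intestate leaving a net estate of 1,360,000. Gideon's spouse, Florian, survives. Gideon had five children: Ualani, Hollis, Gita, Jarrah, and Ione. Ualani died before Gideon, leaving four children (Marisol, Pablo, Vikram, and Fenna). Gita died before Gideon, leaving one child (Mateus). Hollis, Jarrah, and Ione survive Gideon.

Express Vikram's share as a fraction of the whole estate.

Vikram receives 1/40 of the estate.

Florian takes one-half of 1,360,000 = 680,000. The remaining 680,000 passes to the descendants.
The descendants' portion (680,000) is divided into 5 shares of 136,000: Hollis, Jarrah, and Ione each take 136,000; Ualani's 136,000 share passes to Ualani's issue; Gita's 136,000 share passes to Gita's issue.
Ualani's share (136,000) is divided into 4 shares of 34,000: Marisol, Pablo, Vikram, and Fenna each take 34,000.
Gita's share (136,000) passes entirely to Mateus.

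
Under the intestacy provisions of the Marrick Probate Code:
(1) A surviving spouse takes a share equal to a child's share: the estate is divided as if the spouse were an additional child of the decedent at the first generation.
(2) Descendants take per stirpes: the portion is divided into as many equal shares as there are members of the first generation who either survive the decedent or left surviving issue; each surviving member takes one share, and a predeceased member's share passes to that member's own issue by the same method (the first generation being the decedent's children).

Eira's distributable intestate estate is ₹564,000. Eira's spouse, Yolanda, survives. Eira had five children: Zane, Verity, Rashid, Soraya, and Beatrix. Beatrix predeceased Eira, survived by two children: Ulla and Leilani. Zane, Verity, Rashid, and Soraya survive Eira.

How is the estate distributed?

The spouse counts as an additional share at the children's level, so there are 6 primary shares of ₹94,000. Yolanda takes one such share (₹94,000).
The children's combined portion (₹470,000) is divided into 5 shares of ₹94,000: Zane, Verity, Rashid, and Soraya each take ₹94,000; Beatrix's ₹94,000 share passes to Beatrix's issue.
Beatrix's share (₹94,000) is divided into 2 shares of ₹47,000: Ulla and Leilani each take ₹47,000.

Yolanda: ₹94,000; Zane: ₹94,000; Verity: ₹94,000; Rashid: ₹94,000; Soraya: ₹94,000; Ulla: ₹47,000; Leilani: ₹47,000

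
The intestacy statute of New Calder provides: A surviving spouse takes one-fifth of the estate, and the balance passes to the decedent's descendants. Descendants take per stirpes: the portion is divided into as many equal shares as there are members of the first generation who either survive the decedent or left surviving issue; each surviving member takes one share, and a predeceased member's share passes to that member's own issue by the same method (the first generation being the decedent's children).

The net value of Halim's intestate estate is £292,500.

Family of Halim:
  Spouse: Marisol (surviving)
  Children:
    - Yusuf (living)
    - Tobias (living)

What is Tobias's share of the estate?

Tobias receives £117,000.

Marisol takes one-fifth of £292,500 = £58,500. The remaining £234,000 passes to the descendants.
The descendants' portion (£234,000) is divided into 2 shares of £117,000: Yusuf and Tobias each take £117,000.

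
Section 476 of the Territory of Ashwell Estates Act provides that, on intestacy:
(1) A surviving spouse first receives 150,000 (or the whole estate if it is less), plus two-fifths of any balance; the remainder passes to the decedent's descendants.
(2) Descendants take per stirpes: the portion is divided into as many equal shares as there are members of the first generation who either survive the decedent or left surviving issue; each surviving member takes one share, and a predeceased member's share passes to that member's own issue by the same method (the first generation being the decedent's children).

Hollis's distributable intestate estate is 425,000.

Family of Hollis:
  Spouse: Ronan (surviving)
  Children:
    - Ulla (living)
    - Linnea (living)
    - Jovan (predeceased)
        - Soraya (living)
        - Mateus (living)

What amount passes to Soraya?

Soraya receives 27,500.

Ronan first takes 150,000, leaving a balance of 275,000. Ronan then takes two-fifths of the balance (110,000), for a total of 260,000. The remaining 165,000 passes to the descendants.
The descendants' portion (165,000) is divided into 3 shares of 55,000: Ulla and Linnea each take 55,000; Jovan's 55,000 share passes to Jovan's issue.
Jovan's share (55,000) is divided into 2 shares of 27,500: Soraya and Mateus each take 27,500.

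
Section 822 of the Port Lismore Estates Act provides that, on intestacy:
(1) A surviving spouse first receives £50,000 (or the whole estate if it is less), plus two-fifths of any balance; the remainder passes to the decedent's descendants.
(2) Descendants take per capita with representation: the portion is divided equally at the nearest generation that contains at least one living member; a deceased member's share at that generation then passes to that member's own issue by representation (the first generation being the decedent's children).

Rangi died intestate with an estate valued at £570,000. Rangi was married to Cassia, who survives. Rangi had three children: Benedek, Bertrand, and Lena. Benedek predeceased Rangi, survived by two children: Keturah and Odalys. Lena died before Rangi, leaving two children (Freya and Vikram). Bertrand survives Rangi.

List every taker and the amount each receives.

Cassia: £258,000; Keturah: £52,000; Odalys: £52,000; Bertrand: £104,000; Freya: £52,000; Vikram: £52,000

Cassia first takes £50,000, leaving a balance of £520,000. Cassia then takes two-fifths of the balance (£208,000), for a total of £258,000. The remaining £312,000 passes to the descendants.
The descendants' portion (£312,000) is divided into 3 shares of £104,000: Bertrand takes £104,000; Benedek's £104,000 share passes to Benedek's issue; Lena's £104,000 share passes to Lena's issue.
Benedek's share (£104,000) is divided into 2 shares of £52,000: Keturah and Odalys each take £52,000.
Lena's share (£104,000) is divided into 2 shares of £52,000: Freya and Vikram each take £52,000.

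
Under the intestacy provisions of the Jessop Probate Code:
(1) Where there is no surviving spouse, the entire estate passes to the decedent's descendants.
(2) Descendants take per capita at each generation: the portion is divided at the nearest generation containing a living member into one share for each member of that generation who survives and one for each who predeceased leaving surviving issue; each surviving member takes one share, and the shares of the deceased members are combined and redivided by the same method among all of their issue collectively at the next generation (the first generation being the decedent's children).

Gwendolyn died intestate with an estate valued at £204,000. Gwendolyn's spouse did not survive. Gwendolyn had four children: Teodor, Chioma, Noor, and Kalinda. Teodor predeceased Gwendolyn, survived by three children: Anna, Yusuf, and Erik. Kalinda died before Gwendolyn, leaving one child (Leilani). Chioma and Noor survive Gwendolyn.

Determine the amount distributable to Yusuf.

Yusuf receives £25,500.

The entire £204,000 passes to the descendants.
That amount (£204,000) is divided at the children's generation into 4 shares of £51,000. Chioma and Noor each take £51,000. The 2 shares of the deceased (Teodor and Kalinda) are combined into a pool of £102,000.
That pool (£102,000) is divided at the grandchildren's generation equally among Anna, Yusuf, Erik, and Leilani: £25,500 each.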